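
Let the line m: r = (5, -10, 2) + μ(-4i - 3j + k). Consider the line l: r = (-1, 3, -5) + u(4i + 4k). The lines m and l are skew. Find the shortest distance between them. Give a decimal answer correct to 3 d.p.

Common perpendicular direction n = (-4, -3, 1) × (4, 0, 4) = (-12, 20, 12).
With w = (-1, 3, -5) − (5, -10, 2) = (-6, 13, -7), w · n = 248.
Distance = |w · n| / |n| = |248| / √688 ≈ 9.455.

9.455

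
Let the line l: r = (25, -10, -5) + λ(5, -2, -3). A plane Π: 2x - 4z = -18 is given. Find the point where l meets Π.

(5, -2, 7)

Substitute r = (25, -10, -5) + t(5, -2, -3) into the plane: 70 + 22t = -18, so t = -4.
Intersection: (25, -10, -5) + (-4)·(5, -2, -3) = (5, -2, 7).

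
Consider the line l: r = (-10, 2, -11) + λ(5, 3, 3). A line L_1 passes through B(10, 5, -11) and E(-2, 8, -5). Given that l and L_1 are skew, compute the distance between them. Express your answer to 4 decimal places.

0.2146

A direction vector for L_1 is E − B = (-12, 3, 6).
Common perpendicular direction n = (5, 3, 3) × (-12, 3, 6) = (9, -66, 51).
With w = (10, 5, -11) − (-10, 2, -11) = (20, 3, 0), w · n = -18.
Distance = |w · n| / |n| = |-18| / √7038 ≈ 0.2146.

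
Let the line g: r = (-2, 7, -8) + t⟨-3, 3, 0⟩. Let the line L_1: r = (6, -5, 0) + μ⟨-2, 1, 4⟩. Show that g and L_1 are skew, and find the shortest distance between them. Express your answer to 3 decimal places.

1.393

Common perpendicular direction n = (-3, 3, 0) × (-2, 1, 4) = (12, 12, 3).
With w = (6, -5, 0) − (-2, 7, -8) = (8, -12, 8), w · n = -24.
Since n ≠ 0 the lines are not parallel, and w · n = -24 ≠ 0 so they do not intersect; hence they are skew.
Distance = |w · n| / |n| = |-24| / √297 ≈ 1.393.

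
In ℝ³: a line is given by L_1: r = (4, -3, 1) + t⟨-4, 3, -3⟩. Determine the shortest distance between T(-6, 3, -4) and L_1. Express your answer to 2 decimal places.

Taking (4, -3, 1) on L_1 with direction v = (-4, 3, -3): w = T − (4, -3, 1) = (-10, 6, -5), and w × v = (-3, -10, -6).
Distance = |w × v| / |v| = √145 / √34 ≈ 2.07.

2.07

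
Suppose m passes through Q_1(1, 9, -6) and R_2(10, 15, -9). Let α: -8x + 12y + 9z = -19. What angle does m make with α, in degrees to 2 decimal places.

8.13

A direction vector for m is R_2 − Q_1 = (9, 6, -3).
sin θ = |n·v| / (|n||v|) = |-27| / (√289 · √126) = 0.14149.
θ ≈ 8.13°.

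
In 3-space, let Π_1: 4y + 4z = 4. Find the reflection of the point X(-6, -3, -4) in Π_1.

λ = (n·X − d)/|n|² = (-28 − 4)/32 = -1.
Reflection = X − 2λn = (-6, -3, -4) − (-2)·(0, 4, 4) = (-6, 5, 4).

(-6, 5, 4)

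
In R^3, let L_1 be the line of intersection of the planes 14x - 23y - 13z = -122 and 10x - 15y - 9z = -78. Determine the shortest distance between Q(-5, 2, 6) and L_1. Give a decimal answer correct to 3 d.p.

Direction of L_1: (14, -23, -13) × (10, -15, -9) = (12, -4, 20).
A point on L_1: solving the two plane equations with x = 3 gives (3, 6, 2).
Taking (3, 6, 2) on L_1 with direction v = (12, -4, 20): w = Q − (3, 6, 2) = (-8, -4, 4), and w × v = (-64, 208, 80).
Distance = |w × v| / |v| = √53760 / √560 ≈ 9.798.

9.798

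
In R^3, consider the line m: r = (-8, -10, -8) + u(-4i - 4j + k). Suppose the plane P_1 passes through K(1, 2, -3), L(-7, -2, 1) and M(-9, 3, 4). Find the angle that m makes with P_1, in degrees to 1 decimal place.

2.7

KL = (-8, -4, 4), KM = (-10, 1, 7); a normal to P_1 is KL × KM = (-32, 16, -48).
Using K: P_1 has equation -32x + 16y - 48z = 144.
sin θ = |n·v| / (|n||v|) = |16| / (√3584 · √33) = 0.04652.
θ ≈ 2.7°.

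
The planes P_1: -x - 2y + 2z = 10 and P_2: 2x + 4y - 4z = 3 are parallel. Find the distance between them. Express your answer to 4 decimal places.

Rescale P_2 by 1/(-2): -x - 2y + 2z = -3/2. Then distance = |10 − (-3/2)| / √9 ≈ 3.8333.

3.8333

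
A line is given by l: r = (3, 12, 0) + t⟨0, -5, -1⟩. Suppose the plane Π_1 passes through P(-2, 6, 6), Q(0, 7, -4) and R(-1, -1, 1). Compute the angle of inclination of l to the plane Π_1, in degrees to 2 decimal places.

2.20

PQ = (2, 1, -10), PR = (1, -7, -5); a normal to Π_1 is PQ × PR = (-75, 0, -15).
Using P: Π_1 has equation -75x - 15z = 60.
sin θ = |n·v| / (|n||v|) = |15| / (√5850 · √26) = 0.03846.
θ ≈ 2.20°.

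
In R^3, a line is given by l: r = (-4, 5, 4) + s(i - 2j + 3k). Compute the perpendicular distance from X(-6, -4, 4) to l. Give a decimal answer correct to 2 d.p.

Taking (-4, 5, 4) on l with direction v = (1, -2, 3): w = X − (-4, 5, 4) = (-2, -9, 0), and w × v = (-27, 6, 13).
Distance = |w × v| / |v| = √934 / √14 ≈ 8.17.

8.17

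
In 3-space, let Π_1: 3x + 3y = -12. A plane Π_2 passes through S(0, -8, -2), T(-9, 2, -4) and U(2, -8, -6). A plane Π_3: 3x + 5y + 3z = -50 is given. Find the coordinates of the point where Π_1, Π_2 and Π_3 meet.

ST = (-9, 10, -2), SU = (2, 0, -4); a normal to Π_2 is ST × SU = (-40, -40, -20).
Using S: Π_2 has equation -40x - 40y - 20z = 360.
Solving the 3×3 linear system 3x + 3y = -12, -40x - 40y - 20z = 360, 3x + 5y + 3z = -50 (e.g. by elimination or Cramer's rule, determinant = 120) gives (0, -4, -10).

(0, -4, -10)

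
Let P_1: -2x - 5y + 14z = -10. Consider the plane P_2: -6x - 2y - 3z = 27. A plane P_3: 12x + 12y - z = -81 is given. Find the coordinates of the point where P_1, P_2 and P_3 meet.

(-1, -6, -3)

Solving the 3×3 linear system -2x - 5y + 14z = -10, -6x - 2y - 3z = 27, 12x + 12y - z = -81 (e.g. by elimination or Cramer's rule, determinant = -538) gives (-1, -6, -3).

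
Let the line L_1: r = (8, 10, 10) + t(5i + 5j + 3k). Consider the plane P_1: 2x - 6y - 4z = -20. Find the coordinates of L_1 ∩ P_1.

(-2, 0, 4)

Substitute r = (8, 10, 10) + t(5, 5, 3) into the plane: -84 + (-32)t = -20, so t = -2.
Intersection: (8, 10, 10) + (-2)·(5, 5, 3) = (-2, 0, 4).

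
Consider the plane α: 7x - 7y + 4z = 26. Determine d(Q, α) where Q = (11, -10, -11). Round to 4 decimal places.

n·Q − d = (7)·(11) + (-7)·(-10) + (4)·(-11) − 26 = 77; |n| = √114.
Distance = |77| / √114 = 77/√114 ≈ 7.2117.

7.2117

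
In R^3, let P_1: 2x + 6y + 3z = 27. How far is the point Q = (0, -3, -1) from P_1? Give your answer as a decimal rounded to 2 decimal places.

n·Q − d = (2)·(0) + (6)·(-3) + (3)·(-1) − 27 = -48; |n| = √49.
Distance = |-48| / √49 = 48/√49 ≈ 6.86.

6.86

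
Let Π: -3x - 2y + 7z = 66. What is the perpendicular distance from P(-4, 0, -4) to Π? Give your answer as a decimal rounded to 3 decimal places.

10.414

n·P − d = (-3)·(-4) + (-2)·(0) + (7)·(-4) − 66 = -82; |n| = √62.
Distance = |-82| / √62 = 82/√62 ≈ 10.414.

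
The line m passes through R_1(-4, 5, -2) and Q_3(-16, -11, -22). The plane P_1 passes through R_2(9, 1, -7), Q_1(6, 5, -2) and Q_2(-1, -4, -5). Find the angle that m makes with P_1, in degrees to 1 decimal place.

21.1

A direction vector for m is Q_3 − R_1 = (-12, -16, -20).
R_2Q_1 = (-3, 4, 5), R_2Q_2 = (-10, -5, 2); a normal to P_1 is R_2Q_1 × R_2Q_2 = (33, -44, 55).
Using R_2: P_1 has equation 33x - 44y + 55z = -132.
sin θ = |n·v| / (|n||v|) = |-792| / (√6050 · √800) = 0.36000.
θ ≈ 21.1°.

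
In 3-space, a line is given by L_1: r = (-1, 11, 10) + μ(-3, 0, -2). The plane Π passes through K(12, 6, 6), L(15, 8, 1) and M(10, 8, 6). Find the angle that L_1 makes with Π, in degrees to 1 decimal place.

53.2

KL = (3, 2, -5), KM = (-2, 2, 0); a normal to Π is KL × KM = (10, 10, 10).
Using K: Π has equation 10x + 10y + 10z = 240.
sin θ = |n·v| / (|n||v|) = |-50| / (√300 · √13) = 0.80064.
θ ≈ 53.2°.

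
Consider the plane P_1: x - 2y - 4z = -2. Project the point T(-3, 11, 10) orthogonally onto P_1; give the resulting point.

Foot = T − λn with λ = (n·T − d)/|n|² = (-65 − (-2))/21 = -3.
Foot = (-3, 11, 10) − (-3)·(1, -2, -4) = (0, 5, -2).

(0, 5, -2)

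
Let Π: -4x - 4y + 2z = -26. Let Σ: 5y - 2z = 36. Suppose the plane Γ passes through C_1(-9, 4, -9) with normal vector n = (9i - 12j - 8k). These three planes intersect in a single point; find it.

(-1, 6, -3)

Γ: n·r = n·C_1 gives 9x - 12y - 8z = -57.
Solving the 3×3 linear system -4x - 4y + 2z = -26, 5y - 2z = 36, 9x - 12y - 8z = -57 (e.g. by elimination or Cramer's rule, determinant = 238) gives (-1, 6, -3).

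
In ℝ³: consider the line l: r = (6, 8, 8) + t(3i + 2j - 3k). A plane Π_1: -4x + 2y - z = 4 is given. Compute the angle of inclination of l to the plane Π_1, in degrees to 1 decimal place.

13.5

sin θ = |n·v| / (|n||v|) = |-5| / (√21 · √22) = 0.23262.
θ ≈ 13.5°.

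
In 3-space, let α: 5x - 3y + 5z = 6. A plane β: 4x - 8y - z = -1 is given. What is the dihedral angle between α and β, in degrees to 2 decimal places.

55.66

cos θ = |n₁·n₂| / (|n₁||n₂|) = |39| / (√59 · √81).
θ = arccos(0.56415) ≈ 55.66°.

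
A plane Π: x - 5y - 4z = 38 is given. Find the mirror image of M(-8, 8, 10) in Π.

λ = (n·M − d)/|n|² = (-88 − 38)/42 = -3.
Reflection = M − 2λn = (-8, 8, 10) − (-6)·(1, -5, -4) = (-2, -22, -14).

(-2, -22, -14)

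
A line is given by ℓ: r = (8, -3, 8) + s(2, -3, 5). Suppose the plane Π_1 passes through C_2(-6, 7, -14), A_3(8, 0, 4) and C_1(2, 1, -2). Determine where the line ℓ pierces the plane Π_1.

(4, 3, -2)

C_2A_3 = (14, -7, 18), C_2C_1 = (8, -6, 12); a normal to Π_1 is C_2A_3 × C_2C_1 = (24, -24, -28).
Using C_2: Π_1 has equation 24x - 24y - 28z = 80.
Substitute r = (8, -3, 8) + t(2, -3, 5) into the plane: 40 + (-20)t = 80, so t = -2.
Intersection: (8, -3, 8) + (-2)·(2, -3, 5) = (4, 3, -2).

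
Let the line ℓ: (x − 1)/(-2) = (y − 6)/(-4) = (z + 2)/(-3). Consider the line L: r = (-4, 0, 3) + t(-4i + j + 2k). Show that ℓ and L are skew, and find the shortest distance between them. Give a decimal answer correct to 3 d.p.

6.546

ℓ has direction (-2, -4, -3) through (1, 6, -2).
Common perpendicular direction n = (-2, -4, -3) × (-4, 1, 2) = (-5, 16, -18).
With w = (-4, 0, 3) − (1, 6, -2) = (-5, -6, 5), w · n = -161.
Since n ≠ 0 the lines are not parallel, and w · n = -161 ≠ 0 so they do not intersect; hence they are skew.
Distance = |w · n| / |n| = |-161| / √605 ≈ 6.546.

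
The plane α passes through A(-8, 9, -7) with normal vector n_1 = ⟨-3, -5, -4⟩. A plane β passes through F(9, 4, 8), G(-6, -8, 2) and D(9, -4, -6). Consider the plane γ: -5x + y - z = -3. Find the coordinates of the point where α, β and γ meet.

α: n_1·r = n_1·A gives -3x - 5y - 4z = 7.
FG = (-15, -12, -6), FD = (0, -8, -14); a normal to β is FG × FD = (120, -210, 120).
Using F: β has equation 120x - 210y + 120z = 1200.
Solving the 3×3 linear system -3x - 5y - 4z = 7, 120x - 210y + 120z = 1200, -5x + y - z = -3 (e.g. by elimination or Cramer's rule, determinant = 5850) gives (-1, -4, 4).

(-1, -4, 4)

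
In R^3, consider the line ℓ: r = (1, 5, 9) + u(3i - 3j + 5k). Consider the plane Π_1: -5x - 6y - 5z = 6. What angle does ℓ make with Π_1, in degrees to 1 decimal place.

sin θ = |n·v| / (|n||v|) = |-22| / (√86 · √43) = 0.36178.
θ ≈ 21.2°.

21.2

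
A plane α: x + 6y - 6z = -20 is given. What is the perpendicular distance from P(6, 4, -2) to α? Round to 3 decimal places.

n·P − d = (1)·(6) + (6)·(4) + (-6)·(-2) − (-20) = 62; |n| = √73.
Distance = |62| / √73 = 62/√73 ≈ 7.257.

7.257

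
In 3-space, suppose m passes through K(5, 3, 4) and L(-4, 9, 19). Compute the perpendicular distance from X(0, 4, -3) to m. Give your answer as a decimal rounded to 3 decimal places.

8.153

A direction vector for m is L − K = (-9, 6, 15).
Taking (5, 3, 4) on m with direction v = (-9, 6, 15): w = X − (5, 3, 4) = (-5, 1, -7), and w × v = (57, 138, -21).
Distance = |w × v| / |v| = √22734 / √342 ≈ 8.153.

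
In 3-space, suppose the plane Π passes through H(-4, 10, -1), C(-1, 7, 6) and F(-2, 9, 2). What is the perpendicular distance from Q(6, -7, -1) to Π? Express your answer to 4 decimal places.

HC = (3, -3, 7), HF = (2, -1, 3); a normal to Π is HC × HF = (-2, 5, 3).
Using H: Π has equation -2x + 5y + 3z = 55.
n·Q − d = (-2)·(6) + (5)·(-7) + (3)·(-1) − 55 = -105; |n| = √38.
Distance = |-105| / √38 = 105/√38 ≈ 17.0332.

17.0332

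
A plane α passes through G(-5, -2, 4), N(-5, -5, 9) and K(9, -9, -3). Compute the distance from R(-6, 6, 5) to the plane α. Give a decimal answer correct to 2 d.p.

GN = (0, -3, 5), GK = (14, -7, -7); a normal to α is GN × GK = (56, 70, 42).
Using G: α has equation 56x + 70y + 42z = -252.
n·R − d = (56)·(-6) + (70)·(6) + (42)·(5) − (-252) = 546; |n| = √9800.
Distance = |546| / √9800 = 546/√9800 ≈ 5.52.

5.52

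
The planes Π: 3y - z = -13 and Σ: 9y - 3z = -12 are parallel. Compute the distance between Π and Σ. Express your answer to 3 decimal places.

Rescale Σ by 1/3: 3y - z = -4. Then distance = |-13 − (-4)| / √10 ≈ 2.846.

2.846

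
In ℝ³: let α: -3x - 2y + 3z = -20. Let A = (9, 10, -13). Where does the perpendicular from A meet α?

Foot = A − λn with λ = (n·A − d)/|n|² = (-86 − (-20))/22 = -3.
Foot = (9, 10, -13) − (-3)·(-3, -2, 3) = (0, 4, -4).

(0, 4, -4)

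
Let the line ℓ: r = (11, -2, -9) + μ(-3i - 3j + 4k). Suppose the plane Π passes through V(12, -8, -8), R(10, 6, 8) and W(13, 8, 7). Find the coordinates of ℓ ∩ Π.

VR = (-2, 14, 16), VW = (1, 16, 15); a normal to Π is VR × VW = (-46, 46, -46).
Using V: Π has equation -46x + 46y - 46z = -552.
Substitute r = (11, -2, -9) + t(-3, -3, 4) into the plane: -184 + (-184)t = -552, so t = 2.
Intersection: (11, -2, -9) + 2·(-3, -3, 4) = (5, -8, -1).

(5, -8, -1)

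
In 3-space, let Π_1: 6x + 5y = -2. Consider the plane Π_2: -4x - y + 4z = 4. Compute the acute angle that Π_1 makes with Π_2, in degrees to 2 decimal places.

cos θ = |n₁·n₂| / (|n₁||n₂|) = |-29| / (√61 · √33).
θ = arccos(0.64636) ≈ 49.73°.

49.73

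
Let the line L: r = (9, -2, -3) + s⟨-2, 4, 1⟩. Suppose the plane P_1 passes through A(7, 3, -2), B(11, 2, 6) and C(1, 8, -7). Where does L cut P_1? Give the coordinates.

(5, 6, -1)

AB = (4, -1, 8), AC = (-6, 5, -5); a normal to P_1 is AB × AC = (-35, -28, 14).
Using A: P_1 has equation -35x - 28y + 14z = -357.
Substitute r = (9, -2, -3) + t(-2, 4, 1) into the plane: -301 + (-28)t = -357, so t = 2.
Intersection: (9, -2, -3) + 2·(-2, 4, 1) = (5, 6, -1).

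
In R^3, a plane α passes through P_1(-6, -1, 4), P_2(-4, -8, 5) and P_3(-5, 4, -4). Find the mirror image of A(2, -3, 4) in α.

(-10, -7, 0)

P_1P_2 = (2, -7, 1), P_1P_3 = (1, 5, -8); a normal to α is P_1P_2 × P_1P_3 = (51, 17, 17).
Using P_1: α has equation 51x + 17y + 17z = -255.
λ = (n·A − d)/|n|² = (119 − (-255))/3179 = 2/17.
Reflection = A − 2λn = (2, -3, 4) − (4/17)·(51, 17, 17) = (-10, -7, 0).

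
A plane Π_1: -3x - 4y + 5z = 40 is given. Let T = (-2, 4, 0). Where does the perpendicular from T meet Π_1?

Foot = T − λn with λ = (n·T − d)/|n|² = (-10 − 40)/50 = -1.
Foot = (-2, 4, 0) − (-1)·(-3, -4, 5) = (-5, 0, 5).

(-5, 0, 5)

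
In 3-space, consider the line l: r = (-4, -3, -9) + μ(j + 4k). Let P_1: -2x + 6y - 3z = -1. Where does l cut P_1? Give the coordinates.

Substitute r = (-4, -3, -9) + t(0, 1, 4) into the plane: 17 + (-6)t = -1, so t = 3.
Intersection: (-4, -3, -9) + 3·(0, 1, 4) = (-4, 0, 3).

(-4, 0, 3)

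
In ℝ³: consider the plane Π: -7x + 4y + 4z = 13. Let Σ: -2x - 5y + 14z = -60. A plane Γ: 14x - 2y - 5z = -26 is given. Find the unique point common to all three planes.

Solving the 3×3 linear system -7x + 4y + 4z = 13, -2x - 5y + 14z = -60, 14x - 2y - 5z = -26 (e.g. by elimination or Cramer's rule, determinant = 669) gives (-3, 2, -4).

(-3, 2, -4)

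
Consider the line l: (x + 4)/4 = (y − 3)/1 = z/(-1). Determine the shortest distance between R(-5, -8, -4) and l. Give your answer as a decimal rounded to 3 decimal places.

l has direction (4, 1, -1) through (-4, 3, 0).
Taking (-4, 3, 0) on l with direction v = (4, 1, -1): w = R − (-4, 3, 0) = (-1, -11, -4), and w × v = (15, -17, 43).
Distance = |w × v| / |v| = √2363 / √18 ≈ 11.458.

11.458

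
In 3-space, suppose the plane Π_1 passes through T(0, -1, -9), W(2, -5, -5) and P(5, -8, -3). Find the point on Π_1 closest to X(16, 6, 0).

TW = (2, -4, 4), TP = (5, -7, 6); a normal to Π_1 is TW × TP = (4, 8, 6).
Using T: Π_1 has equation 4x + 8y + 6z = -62.
Foot = X − λn with λ = (n·X − d)/|n|² = (112 − (-62))/116 = 3/2.
Foot = (16, 6, 0) − (3/2)·(4, 8, 6) = (10, -6, -9).

(10, -6, -9)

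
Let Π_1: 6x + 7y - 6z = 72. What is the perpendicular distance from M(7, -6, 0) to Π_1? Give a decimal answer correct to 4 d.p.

6.5455

n·M − d = (6)·(7) + (7)·(-6) + (-6)·(0) − 72 = -72; |n| = √121.
Distance = |-72| / √121 = 72/√121 ≈ 6.5455.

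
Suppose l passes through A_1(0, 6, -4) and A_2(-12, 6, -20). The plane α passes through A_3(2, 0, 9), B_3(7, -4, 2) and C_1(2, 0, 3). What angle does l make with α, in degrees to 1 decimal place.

22.0

A direction vector for l is A_2 − A_1 = (-12, 0, -16).
A_3B_3 = (5, -4, -7), A_3C_1 = (0, 0, -6); a normal to α is A_3B_3 × A_3C_1 = (24, 30, 0).
Using A_3: α has equation 24x + 30y = 48.
sin θ = |n·v| / (|n||v|) = |-288| / (√1476 · √400) = 0.37482.
θ ≈ 22.0°.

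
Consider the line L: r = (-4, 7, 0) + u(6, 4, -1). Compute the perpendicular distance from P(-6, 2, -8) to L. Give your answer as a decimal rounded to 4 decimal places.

Taking (-4, 7, 0) on L with direction v = (6, 4, -1): w = P − (-4, 7, 0) = (-2, -5, -8), and w × v = (37, -50, 22).
Distance = |w × v| / |v| = √4353 / √53 ≈ 9.0627.

9.0627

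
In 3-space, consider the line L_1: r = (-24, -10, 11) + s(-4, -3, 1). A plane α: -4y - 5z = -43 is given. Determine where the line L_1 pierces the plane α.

(-8, 2, 7)

Substitute r = (-24, -10, 11) + t(-4, -3, 1) into the plane: -15 + 7t = -43, so t = -4.
Intersection: (-24, -10, 11) + (-4)·(-4, -3, 1) = (-8, 2, 7).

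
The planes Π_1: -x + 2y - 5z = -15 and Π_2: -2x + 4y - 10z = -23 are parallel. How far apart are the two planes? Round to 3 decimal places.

Rescale Π_2 by 1/2: -x + 2y - 5z = -23/2. Then distance = |-15 − (-23/2)| / √30 ≈ 0.639.

0.639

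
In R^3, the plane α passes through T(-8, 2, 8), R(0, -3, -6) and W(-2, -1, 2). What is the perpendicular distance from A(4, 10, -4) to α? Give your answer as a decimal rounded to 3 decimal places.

13.119

TR = (8, -5, -14), TW = (6, -3, -6); a normal to α is TR × TW = (-12, -36, 6).
Using T: α has equation -12x - 36y + 6z = 72.
n·A − d = (-12)·(4) + (-36)·(10) + (6)·(-4) − 72 = -504; |n| = √1476.
Distance = |-504| / √1476 = 504/√1476 ≈ 13.119.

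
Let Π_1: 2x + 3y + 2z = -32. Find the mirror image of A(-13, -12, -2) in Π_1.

(-5, 0, 6)

λ = (n·A − d)/|n|² = (-66 − (-32))/17 = -2.
Reflection = A − 2λn = (-13, -12, -2) − (-4)·(2, 3, 2) = (-5, 0, 6).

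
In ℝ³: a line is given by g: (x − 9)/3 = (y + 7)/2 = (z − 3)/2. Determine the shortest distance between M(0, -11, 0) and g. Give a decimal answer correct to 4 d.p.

g has direction (3, 2, 2) through (9, -7, 3).
Taking (9, -7, 3) on g with direction v = (3, 2, 2): w = M − (9, -7, 3) = (-9, -4, -3), and w × v = (-2, 9, -6).
Distance = |w × v| / |v| = √121 / √17 ≈ 2.6679.

2.6679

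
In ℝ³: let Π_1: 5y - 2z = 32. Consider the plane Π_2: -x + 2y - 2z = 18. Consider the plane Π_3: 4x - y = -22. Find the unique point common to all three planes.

Solving the 3×3 linear system 5y - 2z = 32, -x + 2y - 2z = 18, 4x - y = -22 (e.g. by elimination or Cramer's rule, determinant = -26) gives (-4, 6, -1).

(-4, 6, -1)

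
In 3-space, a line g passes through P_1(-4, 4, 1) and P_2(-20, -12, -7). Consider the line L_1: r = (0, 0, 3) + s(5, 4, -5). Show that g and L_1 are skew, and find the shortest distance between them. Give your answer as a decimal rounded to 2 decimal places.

A direction vector for g is P_2 − P_1 = (-16, -16, -8).
Common perpendicular direction n = (-16, -16, -8) × (5, 4, -5) = (112, -120, 16).
With w = (0, 0, 3) − (-4, 4, 1) = (4, -4, 2), w · n = 960.
Since n ≠ 0 the lines are not parallel, and w · n = 960 ≠ 0 so they do not intersect; hence they are skew.
Distance = |w · n| / |n| = |960| / √27200 ≈ 5.82.

5.82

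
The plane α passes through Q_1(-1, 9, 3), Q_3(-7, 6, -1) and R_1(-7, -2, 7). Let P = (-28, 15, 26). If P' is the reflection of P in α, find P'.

(14, -21, -10)

Q_1Q_3 = (-6, -3, -4), Q_1R_1 = (-6, -11, 4); a normal to α is Q_1Q_3 × Q_1R_1 = (-56, 48, 48).
Using Q_1: α has equation -56x + 48y + 48z = 632.
λ = (n·P − d)/|n|² = (3536 − 632)/7744 = 3/8.
Reflection = P − 2λn = (-28, 15, 26) − (3/4)·(-56, 48, 48) = (14, -21, -10).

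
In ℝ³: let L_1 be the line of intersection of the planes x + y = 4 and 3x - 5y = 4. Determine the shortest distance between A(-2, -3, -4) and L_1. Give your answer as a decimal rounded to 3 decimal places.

6.403

Direction of L_1: (1, 1, 0) × (3, -5, 0) = (0, 0, -8).
A point on L_1: solving the two plane equations with z = -2 gives (3, 1, -2).
Taking (3, 1, -2) on L_1 with direction v = (0, 0, -8): w = A − (3, 1, -2) = (-5, -4, -2), and w × v = (32, -40, 0).
Distance = |w × v| / |v| = √2624 / √64 ≈ 6.403.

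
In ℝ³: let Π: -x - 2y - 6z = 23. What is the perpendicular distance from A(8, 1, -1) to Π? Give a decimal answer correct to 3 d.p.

n·A − d = (-1)·(8) + (-2)·(1) + (-6)·(-1) − 23 = -27; |n| = √41.
Distance = |-27| / √41 = 27/√41 ≈ 4.217.

4.217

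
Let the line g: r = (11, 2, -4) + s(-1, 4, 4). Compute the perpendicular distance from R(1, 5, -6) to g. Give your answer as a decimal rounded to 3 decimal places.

Taking (11, 2, -4) on g with direction v = (-1, 4, 4): w = R − (11, 2, -4) = (-10, 3, -2), and w × v = (20, 42, -37).
Distance = |w × v| / |v| = √3533 / √33 ≈ 10.347.

10.347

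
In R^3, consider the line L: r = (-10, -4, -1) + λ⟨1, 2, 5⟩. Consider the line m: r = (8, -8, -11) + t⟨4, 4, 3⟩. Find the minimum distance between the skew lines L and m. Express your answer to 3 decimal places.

12.509

Common perpendicular direction n = (1, 2, 5) × (4, 4, 3) = (-14, 17, -4).
With w = (8, -8, -11) − (-10, -4, -1) = (18, -4, -10), w · n = -280.
Distance = |w · n| / |n| = |-280| / √501 ≈ 12.509.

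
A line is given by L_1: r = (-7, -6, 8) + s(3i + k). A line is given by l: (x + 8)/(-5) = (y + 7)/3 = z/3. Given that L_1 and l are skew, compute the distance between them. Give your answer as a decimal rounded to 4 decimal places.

l has direction (-5, 3, 3) through (-8, -7, 0).
Common perpendicular direction n = (3, 0, 1) × (-5, 3, 3) = (-3, -14, 9).
With w = (-8, -7, 0) − (-7, -6, 8) = (-1, -1, -8), w · n = -55.
Distance = |w · n| / |n| = |-55| / √286 ≈ 3.2522.

3.2522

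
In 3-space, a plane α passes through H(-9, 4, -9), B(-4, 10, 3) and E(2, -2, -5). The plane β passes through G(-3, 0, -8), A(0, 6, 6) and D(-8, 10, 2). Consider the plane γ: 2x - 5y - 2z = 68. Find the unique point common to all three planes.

HB = (5, 6, 12), HE = (11, -6, 4); a normal to α is HB × HE = (96, 112, -96).
Using H: α has equation 96x + 112y - 96z = 448.
GA = (3, 6, 14), GD = (-5, 10, 10); a normal to β is GA × GD = (-80, -100, 60).
Using G: β has equation -80x - 100y + 60z = -240.
Solving the 3×3 linear system 96x + 112y - 96z = 448, -80x - 100y + 60z = -240, 2x - 5y - 2z = 68 (e.g. by elimination or Cramer's rule, determinant = -14080) gives (10, -8, -4).

(10, -8, -4)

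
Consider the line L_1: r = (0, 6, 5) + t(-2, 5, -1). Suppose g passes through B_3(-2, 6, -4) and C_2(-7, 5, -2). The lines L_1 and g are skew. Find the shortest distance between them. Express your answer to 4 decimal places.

8.7438

A direction vector for g is C_2 − B_3 = (-5, -1, 2).
Common perpendicular direction n = (-2, 5, -1) × (-5, -1, 2) = (9, 9, 27).
With w = (-2, 6, -4) − (0, 6, 5) = (-2, 0, -9), w · n = -261.
Distance = |w · n| / |n| = |-261| / √891 ≈ 8.7438.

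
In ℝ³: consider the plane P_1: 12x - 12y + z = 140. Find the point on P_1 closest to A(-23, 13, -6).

(1, -11, -4)

Foot = A − λn with λ = (n·A − d)/|n|² = (-438 − 140)/289 = -2.
Foot = (-23, 13, -6) − (-2)·(12, -12, 1) = (1, -11, -4).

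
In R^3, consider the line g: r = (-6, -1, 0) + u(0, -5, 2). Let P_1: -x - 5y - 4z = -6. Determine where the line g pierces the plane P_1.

(-6, 4, -2)

Substitute r = (-6, -1, 0) + t(0, -5, 2) into the plane: 11 + 17t = -6, so t = -1.
Intersection: (-6, -1, 0) + (-1)·(0, -5, 2) = (-6, 4, -2).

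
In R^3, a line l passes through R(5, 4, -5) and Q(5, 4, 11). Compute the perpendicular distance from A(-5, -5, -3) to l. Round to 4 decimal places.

13.4536

A direction vector for l is Q − R = (0, 0, 16).
Taking (5, 4, -5) on l with direction v = (0, 0, 16): w = A − (5, 4, -5) = (-10, -9, 2), and w × v = (-144, 160, 0).
Distance = |w × v| / |v| = √46336 / √256 ≈ 13.4536.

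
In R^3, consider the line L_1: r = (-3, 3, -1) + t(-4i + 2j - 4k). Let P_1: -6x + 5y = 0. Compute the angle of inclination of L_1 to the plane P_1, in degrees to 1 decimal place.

46.5

sin θ = |n·v| / (|n||v|) = |34| / (√61 · √36) = 0.72554.
θ ≈ 46.5°.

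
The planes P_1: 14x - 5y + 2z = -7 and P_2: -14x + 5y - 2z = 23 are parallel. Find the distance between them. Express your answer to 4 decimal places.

1.0667

Rescale P_2 by 1/(-1): 14x - 5y + 2z = -23. Then distance = |-7 − (-23)| / √225 ≈ 1.0667.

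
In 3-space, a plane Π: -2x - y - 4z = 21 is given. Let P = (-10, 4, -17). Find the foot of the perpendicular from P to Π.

Foot = P − λn with λ = (n·P − d)/|n|² = (84 − 21)/21 = 3.
Foot = (-10, 4, -17) − 3·(-2, -1, -4) = (-4, 7, -5).

(-4, 7, -5)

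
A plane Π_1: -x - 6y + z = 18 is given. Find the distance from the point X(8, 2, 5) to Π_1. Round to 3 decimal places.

5.353

n·X − d = (-1)·(8) + (-6)·(2) + (1)·(5) − 18 = -33; |n| = √38.
Distance = |-33| / √38 = 33/√38 ≈ 5.353.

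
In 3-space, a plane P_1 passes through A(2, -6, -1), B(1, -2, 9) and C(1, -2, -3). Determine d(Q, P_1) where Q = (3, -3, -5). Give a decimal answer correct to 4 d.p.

AB = (-1, 4, 10), AC = (-1, 4, -2); a normal to P_1 is AB × AC = (-48, -12, 0).
Using A: P_1 has equation -48x - 12y = -24.
n·Q − d = (-48)·(3) + (-12)·(-3) + (0)·(-5) − (-24) = -84; |n| = √2448.
Distance = |-84| / √2448 = 84/√2448 ≈ 1.6977.

1.6977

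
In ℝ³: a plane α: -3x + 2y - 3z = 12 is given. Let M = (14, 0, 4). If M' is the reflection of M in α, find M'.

λ = (n·M − d)/|n|² = (-54 − 12)/22 = -3.
Reflection = M − 2λn = (14, 0, 4) − (-6)·(-3, 2, -3) = (-4, 12, -14).

(-4, 12, -14)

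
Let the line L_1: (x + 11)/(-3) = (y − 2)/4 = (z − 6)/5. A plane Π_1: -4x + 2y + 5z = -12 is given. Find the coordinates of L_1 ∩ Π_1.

(-5, -6, -4)

L_1 has direction (-3, 4, 5) through (-11, 2, 6).
Substitute r = (-11, 2, 6) + t(-3, 4, 5) into the plane: 78 + 45t = -12, so t = -2.
Intersection: (-11, 2, 6) + (-2)·(-3, 4, 5) = (-5, -6, -4).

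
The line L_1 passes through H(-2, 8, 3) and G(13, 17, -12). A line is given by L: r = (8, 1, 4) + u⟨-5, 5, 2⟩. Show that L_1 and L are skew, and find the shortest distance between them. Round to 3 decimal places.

4.642

A direction vector for L_1 is G − H = (15, 9, -15).
Common perpendicular direction n = (15, 9, -15) × (-5, 5, 2) = (93, 45, 120).
With w = (8, 1, 4) − (-2, 8, 3) = (10, -7, 1), w · n = 735.
Since n ≠ 0 the lines are not parallel, and w · n = 735 ≠ 0 so they do not intersect; hence they are skew.
Distance = |w · n| / |n| = |735| / √25074 ≈ 4.642.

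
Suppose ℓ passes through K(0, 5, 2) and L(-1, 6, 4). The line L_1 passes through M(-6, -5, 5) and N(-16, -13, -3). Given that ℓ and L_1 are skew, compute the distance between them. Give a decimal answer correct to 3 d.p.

8.354

A direction vector for ℓ is L − K = (-1, 1, 2).
A direction vector for L_1 is N − M = (-10, -8, -8).
Common perpendicular direction n = (-1, 1, 2) × (-10, -8, -8) = (8, -28, 18).
With w = (-6, -5, 5) − (0, 5, 2) = (-6, -10, 3), w · n = 286.
Distance = |w · n| / |n| = |286| / √1172 ≈ 8.354.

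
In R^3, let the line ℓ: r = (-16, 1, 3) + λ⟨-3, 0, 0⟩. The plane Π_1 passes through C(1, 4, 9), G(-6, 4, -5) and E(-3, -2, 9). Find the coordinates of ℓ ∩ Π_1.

(-4, 1, 3)

CG = (-7, 0, -14), CE = (-4, -6, 0); a normal to Π_1 is CG × CE = (-84, 56, 42).
Using C: Π_1 has equation -84x + 56y + 42z = 518.
Substitute r = (-16, 1, 3) + t(-3, 0, 0) into the plane: 1526 + 252t = 518, so t = -4.
Intersection: (-16, 1, 3) + (-4)·(-3, 0, 0) = (-4, 1, 3).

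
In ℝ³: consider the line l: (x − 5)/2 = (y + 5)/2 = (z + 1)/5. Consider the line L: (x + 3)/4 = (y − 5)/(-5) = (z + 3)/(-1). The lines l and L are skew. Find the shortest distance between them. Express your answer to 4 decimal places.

1.9691

l has direction (2, 2, 5) through (5, -5, -1).
L has direction (4, -5, -1) through (-3, 5, -3).
Common perpendicular direction n = (2, 2, 5) × (4, -5, -1) = (23, 22, -18).
With w = (-3, 5, -3) − (5, -5, -1) = (-8, 10, -2), w · n = 72.
Distance = |w · n| / |n| = |72| / √1337 ≈ 1.9691.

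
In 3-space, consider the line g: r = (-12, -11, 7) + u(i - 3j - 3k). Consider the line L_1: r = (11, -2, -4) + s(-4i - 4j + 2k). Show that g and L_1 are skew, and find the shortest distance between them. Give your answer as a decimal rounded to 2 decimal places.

Common perpendicular direction n = (1, -3, -3) × (-4, -4, 2) = (-18, 10, -16).
With w = (11, -2, -4) − (-12, -11, 7) = (23, 9, -11), w · n = -148.
Since n ≠ 0 the lines are not parallel, and w · n = -148 ≠ 0 so they do not intersect; hence they are skew.
Distance = |w · n| / |n| = |-148| / √680 ≈ 5.68.

5.68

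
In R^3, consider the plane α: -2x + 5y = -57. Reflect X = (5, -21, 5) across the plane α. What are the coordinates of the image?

(-3, -1, 5)

λ = (n·X − d)/|n|² = (-115 − (-57))/29 = -2.
Reflection = X − 2λn = (5, -21, 5) − (-4)·(-2, 5, 0) = (-3, -1, 5).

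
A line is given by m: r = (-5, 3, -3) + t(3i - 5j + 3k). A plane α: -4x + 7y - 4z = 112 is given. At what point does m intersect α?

Substitute r = (-5, 3, -3) + t(3, -5, 3) into the plane: 53 + (-59)t = 112, so t = -1.
Intersection: (-5, 3, -3) + (-1)·(3, -5, 3) = (-8, 8, -6).

(-8, 8, -6)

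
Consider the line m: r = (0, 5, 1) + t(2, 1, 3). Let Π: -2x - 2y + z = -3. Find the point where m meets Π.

(-4, 3, -5)

Substitute r = (0, 5, 1) + t(2, 1, 3) into the plane: -9 + (-3)t = -3, so t = -2.
Intersection: (0, 5, 1) + (-2)·(2, 1, 3) = (-4, 3, -5).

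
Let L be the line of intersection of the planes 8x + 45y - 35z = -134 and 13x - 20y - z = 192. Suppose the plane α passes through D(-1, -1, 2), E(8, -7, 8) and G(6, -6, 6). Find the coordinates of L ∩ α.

(2, -8, -6)

Direction of L: (8, 45, -35) × (13, -20, -1) = (-745, -447, -745).
A point on L: solving the two plane equations with x = -3 gives (-3, -11, -11).
DE = (9, -6, 6), DG = (7, -5, 4); a normal to α is DE × DG = (6, 6, -3).
Using D: α has equation 6x + 6y - 3z = -18.
Substitute r = (-3, -11, -11) + t(-745, -447, -745) into the plane: -51 + (-4917)t = -18, so t = -1/149.
Intersection: (-3, -11, -11) + (-1/149)·(-745, -447, -745) = (2, -8, -6).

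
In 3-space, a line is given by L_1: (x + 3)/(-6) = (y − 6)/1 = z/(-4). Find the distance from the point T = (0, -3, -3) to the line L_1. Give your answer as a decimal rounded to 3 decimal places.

9.734

L_1 has direction (-6, 1, -4) through (-3, 6, 0).
Taking (-3, 6, 0) on L_1 with direction v = (-6, 1, -4): w = T − (-3, 6, 0) = (3, -9, -3), and w × v = (39, 30, -51).
Distance = |w × v| / |v| = √5022 / √53 ≈ 9.734.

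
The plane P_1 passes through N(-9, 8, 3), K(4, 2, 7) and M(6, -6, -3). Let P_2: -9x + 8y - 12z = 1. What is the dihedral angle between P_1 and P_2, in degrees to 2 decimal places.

64.66

NK = (13, -6, 4), NM = (15, -14, -6); a normal to P_1 is NK × NM = (92, 138, -92).
Using N: P_1 has equation 92x + 138y - 92z = 0.
cos θ = |n₁·n₂| / (|n₁||n₂|) = |1380| / (√35972 · √289).
θ = arccos(0.42800) ≈ 64.66°.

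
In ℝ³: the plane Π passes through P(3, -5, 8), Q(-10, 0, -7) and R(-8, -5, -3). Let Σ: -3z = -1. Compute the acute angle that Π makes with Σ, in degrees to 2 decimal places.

PQ = (-13, 5, -15), PR = (-11, 0, -11); a normal to Π is PQ × PR = (-55, 22, 55).
Using P: Π has equation -55x + 22y + 55z = 165.
cos θ = |n₁·n₂| / (|n₁||n₂|) = |-165| / (√6534 · √9).
θ = arccos(0.68041) ≈ 47.12°.

47.12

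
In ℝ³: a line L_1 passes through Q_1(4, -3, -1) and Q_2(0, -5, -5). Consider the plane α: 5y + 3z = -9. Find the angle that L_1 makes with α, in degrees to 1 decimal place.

A direction vector for L_1 is Q_2 − Q_1 = (-4, -2, -4).
sin θ = |n·v| / (|n||v|) = |-22| / (√34 · √36) = 0.62883.
θ ≈ 39.0°.

39.0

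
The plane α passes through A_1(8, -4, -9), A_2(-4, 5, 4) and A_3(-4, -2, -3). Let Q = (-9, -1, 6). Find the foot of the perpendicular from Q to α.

A_1A_2 = (-12, 9, 13), A_1A_3 = (-12, 2, 6); a normal to α is A_1A_2 × A_1A_3 = (28, -84, 84).
Using A_1: α has equation 28x - 84y + 84z = -196.
Foot = Q − λn with λ = (n·Q − d)/|n|² = (336 − (-196))/14896 = 1/28.
Foot = (-9, -1, 6) − (1/28)·(28, -84, 84) = (-10, 2, 3).

(-10, 2, 3)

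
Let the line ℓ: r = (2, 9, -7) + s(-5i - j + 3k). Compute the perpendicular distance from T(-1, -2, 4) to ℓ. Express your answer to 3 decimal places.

Taking (2, 9, -7) on ℓ with direction v = (-5, -1, 3): w = T − (2, 9, -7) = (-3, -11, 11), and w × v = (-22, -46, -52).
Distance = |w × v| / |v| = √5304 / √35 ≈ 12.310.

12.310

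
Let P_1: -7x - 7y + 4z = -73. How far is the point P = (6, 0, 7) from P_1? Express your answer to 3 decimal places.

5.526

n·P − d = (-7)·(6) + (-7)·(0) + (4)·(7) − (-73) = 59; |n| = √114.
Distance = |59| / √114 = 59/√114 ≈ 5.526.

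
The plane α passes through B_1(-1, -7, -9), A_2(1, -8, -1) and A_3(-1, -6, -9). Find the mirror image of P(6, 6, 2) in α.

(-2, 6, 4)

B_1A_2 = (2, -1, 8), B_1A_3 = (0, 1, 0); a normal to α is B_1A_2 × B_1A_3 = (-8, 0, 2).
Using B_1: α has equation -8x + 2z = -10.
λ = (n·P − d)/|n|² = (-44 − (-10))/68 = -1/2.
Reflection = P − 2λn = (6, 6, 2) − (-1)·(-8, 0, 2) = (-2, 6, 4).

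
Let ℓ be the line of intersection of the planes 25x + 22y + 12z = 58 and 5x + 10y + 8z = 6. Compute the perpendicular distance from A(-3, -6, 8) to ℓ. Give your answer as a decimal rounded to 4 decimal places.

8.7295

Direction of ℓ: (25, 22, 12) × (5, 10, 8) = (56, -140, 140).
A point on ℓ: solving the two plane equations with x = 4 gives (4, -3, 2).
Taking (4, -3, 2) on ℓ with direction v = (56, -140, 140): w = A − (4, -3, 2) = (-7, -3, 6), and w × v = (420, 1316, 1148).
Distance = |w × v| / |v| = √3226160 / √42336 ≈ 8.7295.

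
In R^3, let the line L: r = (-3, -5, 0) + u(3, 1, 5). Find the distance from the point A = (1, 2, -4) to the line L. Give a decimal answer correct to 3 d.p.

8.998

Taking (-3, -5, 0) on L with direction v = (3, 1, 5): w = A − (-3, -5, 0) = (4, 7, -4), and w × v = (39, -32, -17).
Distance = |w × v| / |v| = √2834 / √35 ≈ 8.998.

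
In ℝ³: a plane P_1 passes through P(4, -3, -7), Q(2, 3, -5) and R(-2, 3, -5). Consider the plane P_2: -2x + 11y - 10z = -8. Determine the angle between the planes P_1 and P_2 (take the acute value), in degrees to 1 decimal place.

PQ = (-2, 6, 2), PR = (-6, 6, 2); a normal to P_1 is PQ × PR = (0, -8, 24).
Using P: P_1 has equation -8y + 24z = -144.
cos θ = |n₁·n₂| / (|n₁||n₂|) = |-328| / (√640 · √225).
θ = arccos(0.86436) ≈ 30.2°.

30.2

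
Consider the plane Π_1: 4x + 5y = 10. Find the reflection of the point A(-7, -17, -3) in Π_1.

λ = (n·A − d)/|n|² = (-113 − 10)/41 = -3.
Reflection = A − 2λn = (-7, -17, -3) − (-6)·(4, 5, 0) = (17, 13, -3).

(17, 13, -3)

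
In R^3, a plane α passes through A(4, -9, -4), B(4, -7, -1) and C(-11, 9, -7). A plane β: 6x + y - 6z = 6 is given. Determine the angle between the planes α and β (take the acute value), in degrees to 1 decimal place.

AB = (0, 2, 3), AC = (-15, 18, -3); a normal to α is AB × AC = (-60, -45, 30).
Using A: α has equation -60x - 45y + 30z = 45.
cos θ = |n₁·n₂| / (|n₁||n₂|) = |-585| / (√6525 · √73).
θ = arccos(0.84763) ≈ 32.0°.

32.0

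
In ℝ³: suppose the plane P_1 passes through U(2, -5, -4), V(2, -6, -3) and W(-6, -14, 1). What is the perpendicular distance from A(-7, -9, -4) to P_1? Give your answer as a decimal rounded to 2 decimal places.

0.33

UV = (0, -1, 1), UW = (-8, -9, 5); a normal to P_1 is UV × UW = (4, -8, -8).
Using U: P_1 has equation 4x - 8y - 8z = 80.
n·A − d = (4)·(-7) + (-8)·(-9) + (-8)·(-4) − 80 = -4; |n| = √144.
Distance = |-4| / √144 = 4/√144 ≈ 0.33.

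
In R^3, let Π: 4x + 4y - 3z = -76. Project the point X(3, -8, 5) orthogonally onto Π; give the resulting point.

(-1, -12, 8)

Foot = X − λn with λ = (n·X − d)/|n|² = (-35 − (-76))/41 = 1.
Foot = (3, -8, 5) − 1·(4, 4, -3) = (-1, -12, 8).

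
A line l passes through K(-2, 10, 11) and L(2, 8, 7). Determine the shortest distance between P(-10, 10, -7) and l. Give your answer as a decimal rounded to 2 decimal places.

A direction vector for l is L − K = (4, -2, -4).
Taking (-2, 10, 11) on l with direction v = (4, -2, -4): w = P − (-2, 10, 11) = (-8, 0, -18), and w × v = (-36, -104, 16).
Distance = |w × v| / |v| = √12368 / √36 ≈ 18.54.

18.54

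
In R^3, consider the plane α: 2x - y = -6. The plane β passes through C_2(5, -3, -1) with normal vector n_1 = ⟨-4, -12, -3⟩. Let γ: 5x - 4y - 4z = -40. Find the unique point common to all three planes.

β: n_1·r = n_1·C_2 gives -4x - 12y - 3z = 19.
Solving the 3×3 linear system 2x - y = -6, -4x - 12y - 3z = 19, 5x - 4y - 4z = -40 (e.g. by elimination or Cramer's rule, determinant = 103) gives (-4, -2, 7).

(-4, -2, 7)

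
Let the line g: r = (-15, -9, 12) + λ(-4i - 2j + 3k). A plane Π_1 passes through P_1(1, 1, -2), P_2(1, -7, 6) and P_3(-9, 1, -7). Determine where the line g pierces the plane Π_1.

(1, -1, 0)

P_1P_2 = (0, -8, 8), P_1P_3 = (-10, 0, -5); a normal to Π_1 is P_1P_2 × P_1P_3 = (40, -80, -80).
Using P_1: Π_1 has equation 40x - 80y - 80z = 120.
Substitute r = (-15, -9, 12) + t(-4, -2, 3) into the plane: -840 + (-240)t = 120, so t = -4.
Intersection: (-15, -9, 12) + (-4)·(-4, -2, 3) = (1, -1, 0).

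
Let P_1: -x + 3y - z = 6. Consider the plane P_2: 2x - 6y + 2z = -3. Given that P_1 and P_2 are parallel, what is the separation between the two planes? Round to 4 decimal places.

1.3568

Rescale P_2 by 1/(-2): -x + 3y - z = 3/2. Then distance = |6 − (3/2)| / √11 ≈ 1.3568.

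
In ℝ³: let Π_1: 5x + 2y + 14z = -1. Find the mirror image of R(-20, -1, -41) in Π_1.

(10, 11, 43)

λ = (n·R − d)/|n|² = (-676 − (-1))/225 = -3.
Reflection = R − 2λn = (-20, -1, -41) − (-6)·(5, 2, 14) = (10, 11, 43).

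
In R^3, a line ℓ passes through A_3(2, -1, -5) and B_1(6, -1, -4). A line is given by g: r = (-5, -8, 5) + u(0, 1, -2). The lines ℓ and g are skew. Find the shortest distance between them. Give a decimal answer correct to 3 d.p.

A direction vector for ℓ is B_1 − A_3 = (4, 0, 1).
Common perpendicular direction n = (4, 0, 1) × (0, 1, -2) = (-1, 8, 4).
With w = (-5, -8, 5) − (2, -1, -5) = (-7, -7, 10), w · n = -9.
Distance = |w · n| / |n| = |-9| / √81 ≈ 1.000.

1.000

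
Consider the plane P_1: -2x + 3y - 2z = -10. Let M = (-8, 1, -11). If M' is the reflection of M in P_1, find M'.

(4, -17, 1)

λ = (n·M − d)/|n|² = (41 − (-10))/17 = 3.
Reflection = M − 2λn = (-8, 1, -11) − 6·(-2, 3, -2) = (4, -17, 1).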